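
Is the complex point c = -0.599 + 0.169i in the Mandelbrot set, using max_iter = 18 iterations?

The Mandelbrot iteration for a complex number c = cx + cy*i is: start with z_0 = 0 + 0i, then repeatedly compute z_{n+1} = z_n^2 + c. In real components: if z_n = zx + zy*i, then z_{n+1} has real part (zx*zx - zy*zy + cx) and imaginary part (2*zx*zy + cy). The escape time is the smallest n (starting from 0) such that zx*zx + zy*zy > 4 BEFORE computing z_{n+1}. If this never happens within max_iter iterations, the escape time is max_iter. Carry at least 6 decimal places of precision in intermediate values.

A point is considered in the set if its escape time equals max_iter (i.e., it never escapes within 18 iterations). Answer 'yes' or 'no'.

Answer: yes

Derivation:
z_0 = 0 + 0i, c = -0.5990 + 0.1690i
Iter 1: z = -0.5990 + 0.1690i, |z|^2 = 0.3874
Iter 2: z = -0.2688 + -0.0335i, |z|^2 = 0.0734
Iter 3: z = -0.5279 + 0.1870i, |z|^2 = 0.3136
Iter 4: z = -0.3553 + -0.0284i, |z|^2 = 0.1270
Iter 5: z = -0.4736 + 0.1892i, |z|^2 = 0.2601
Iter 6: z = -0.4105 + -0.0102i, |z|^2 = 0.1686
Iter 7: z = -0.4306 + 0.1774i, |z|^2 = 0.2169
Iter 8: z = -0.4451 + 0.0163i, |z|^2 = 0.1983
Iter 9: z = -0.4012 + 0.1545i, |z|^2 = 0.1848
Iter 10: z = -0.4619 + 0.0450i, |z|^2 = 0.2154
Iter 11: z = -0.3876 + 0.1274i, |z|^2 = 0.1665
Iter 12: z = -0.4650 + 0.0702i, |z|^2 = 0.2211
Iter 13: z = -0.3877 + 0.1037i, |z|^2 = 0.1611
Iter 14: z = -0.4594 + 0.0886i, |z|^2 = 0.2189
Iter 15: z = -0.3958 + 0.0876i, |z|^2 = 0.1643
Iter 16: z = -0.4500 + 0.0997i, |z|^2 = 0.2125
Iter 17: z = -0.4064 + 0.0793i, |z|^2 = 0.1715
Did not escape in 18 iterations → in set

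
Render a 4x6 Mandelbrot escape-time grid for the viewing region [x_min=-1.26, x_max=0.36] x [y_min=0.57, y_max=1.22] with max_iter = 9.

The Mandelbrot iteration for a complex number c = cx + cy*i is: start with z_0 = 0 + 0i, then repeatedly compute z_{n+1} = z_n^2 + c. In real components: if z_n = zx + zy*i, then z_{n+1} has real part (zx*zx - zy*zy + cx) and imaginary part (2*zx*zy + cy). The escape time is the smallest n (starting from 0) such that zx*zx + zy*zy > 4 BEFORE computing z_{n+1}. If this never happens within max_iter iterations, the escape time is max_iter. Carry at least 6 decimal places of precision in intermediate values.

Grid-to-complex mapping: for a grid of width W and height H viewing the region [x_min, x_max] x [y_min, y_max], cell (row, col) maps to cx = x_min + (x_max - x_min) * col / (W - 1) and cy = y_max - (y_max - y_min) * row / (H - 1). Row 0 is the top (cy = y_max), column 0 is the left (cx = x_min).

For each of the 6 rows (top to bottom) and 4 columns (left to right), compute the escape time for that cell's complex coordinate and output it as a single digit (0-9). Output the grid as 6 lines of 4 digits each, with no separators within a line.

(row=0, col=0): c = -1.2600 + 1.2200i → escape time 2
(row=0, col=1): c = -0.7200 + 1.2200i → escape time 3
(row=0, col=2): c = -0.1800 + 1.2200i → escape time 3
(row=0, col=3): c = 0.3600 + 1.2200i → escape time 2
(row=1, col=0): c = -1.2600 + 1.0900i → escape time 3
(row=1, col=1): c = -0.7200 + 1.0900i → escape time 3
(row=1, col=2): c = -0.1800 + 1.0900i → escape time 9
(row=1, col=3): c = 0.3600 + 1.0900i → escape time 2
(row=2, col=0): c = -1.2600 + 0.9600i → escape time 3
(row=2, col=1): c = -0.7200 + 0.9600i → escape time 4
(row=2, col=2): c = -0.1800 + 0.9600i → escape time 8
(row=2, col=3): c = 0.3600 + 0.9600i → escape time 3
(row=3, col=0): c = -1.2600 + 0.8300i → escape time 3
(row=3, col=1): c = -0.7200 + 0.8300i → escape time 4
(row=3, col=2): c = -0.1800 + 0.8300i → escape time 9
(row=3, col=3): c = 0.3600 + 0.8300i → escape time 4
(row=4, col=0): c = -1.2600 + 0.7000i → escape time 3
(row=4, col=1): c = -0.7200 + 0.7000i → escape time 5
(row=4, col=2): c = -0.1800 + 0.7000i → escape time 9
(row=4, col=3): c = 0.3600 + 0.7000i → escape time 9
(row=5, col=0): c = -1.2600 + 0.5700i → escape time 3
(row=5, col=1): c = -0.7200 + 0.5700i → escape time 6
(row=5, col=2): c = -0.1800 + 0.5700i → escape time 9
(row=5, col=3): c = 0.3600 + 0.5700i → escape time 9

Answer: 2332
3392
3483
3494
3599
3699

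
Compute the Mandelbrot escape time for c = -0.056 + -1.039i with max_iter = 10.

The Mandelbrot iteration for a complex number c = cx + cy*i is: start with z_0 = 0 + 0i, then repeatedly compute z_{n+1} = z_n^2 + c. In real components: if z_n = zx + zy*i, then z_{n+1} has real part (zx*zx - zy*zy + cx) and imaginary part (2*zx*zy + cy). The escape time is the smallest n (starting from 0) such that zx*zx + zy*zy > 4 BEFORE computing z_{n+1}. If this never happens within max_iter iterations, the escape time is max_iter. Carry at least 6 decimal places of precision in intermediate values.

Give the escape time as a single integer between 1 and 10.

Answer: 6

Derivation:
z_0 = 0 + 0i, c = -0.0560 + -1.0390i
Iter 1: z = -0.0560 + -1.0390i, |z|^2 = 1.0827
Iter 2: z = -1.1324 + -0.9226i, |z|^2 = 2.1335
Iter 3: z = 0.3750 + 1.0505i, |z|^2 = 1.2443
Iter 4: z = -1.0190 + -0.2510i, |z|^2 = 1.1013
Iter 5: z = 0.9194 + -0.5275i, |z|^2 = 1.1234
Iter 6: z = 0.5110 + -2.0089i, |z|^2 = 4.2967
Escaped at iteration 6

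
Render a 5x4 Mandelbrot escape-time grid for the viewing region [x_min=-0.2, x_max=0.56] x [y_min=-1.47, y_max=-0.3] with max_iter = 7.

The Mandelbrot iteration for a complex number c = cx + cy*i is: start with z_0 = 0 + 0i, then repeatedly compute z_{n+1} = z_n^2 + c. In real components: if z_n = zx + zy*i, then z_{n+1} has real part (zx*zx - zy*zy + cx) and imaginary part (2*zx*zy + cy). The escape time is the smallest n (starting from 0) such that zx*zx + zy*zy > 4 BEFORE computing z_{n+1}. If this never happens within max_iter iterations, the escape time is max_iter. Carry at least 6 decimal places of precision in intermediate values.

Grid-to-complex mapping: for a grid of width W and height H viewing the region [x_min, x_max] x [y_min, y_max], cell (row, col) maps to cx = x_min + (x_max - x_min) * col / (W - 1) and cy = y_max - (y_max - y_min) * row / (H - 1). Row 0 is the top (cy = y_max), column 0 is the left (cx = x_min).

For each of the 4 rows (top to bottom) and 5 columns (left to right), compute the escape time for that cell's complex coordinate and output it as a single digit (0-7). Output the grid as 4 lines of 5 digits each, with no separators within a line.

(row=0, col=0): c = -0.2000 + -0.3000i → escape time 7
(row=0, col=1): c = -0.0100 + -0.3000i → escape time 7
(row=0, col=2): c = 0.1800 + -0.3000i → escape time 7
(row=0, col=3): c = 0.3700 + -0.3000i → escape time 7
(row=0, col=4): c = 0.5600 + -0.3000i → escape time 4
(row=1, col=0): c = -0.2000 + -0.6900i → escape time 7
(row=1, col=1): c = -0.0100 + -0.6900i → escape time 7
(row=1, col=2): c = 0.1800 + -0.6900i → escape time 7
(row=1, col=3): c = 0.3700 + -0.6900i → escape time 7
(row=1, col=4): c = 0.5600 + -0.6900i → escape time 3
(row=2, col=0): c = -0.2000 + -1.0800i → escape time 7
(row=2, col=1): c = -0.0100 + -1.0800i → escape time 5
(row=2, col=2): c = 0.1800 + -1.0800i → escape time 3
(row=2, col=3): c = 0.3700 + -1.0800i → escape time 3
(row=2, col=4): c = 0.5600 + -1.0800i → escape time 2
(row=3, col=0): c = -0.2000 + -1.4700i → escape time 2
(row=3, col=1): c = -0.0100 + -1.4700i → escape time 2
(row=3, col=2): c = 0.1800 + -1.4700i → escape time 2
(row=3, col=3): c = 0.3700 + -1.4700i → escape time 2
(row=3, col=4): c = 0.5600 + -1.4700i → escape time 2

Answer: 77774
77773
75332
22222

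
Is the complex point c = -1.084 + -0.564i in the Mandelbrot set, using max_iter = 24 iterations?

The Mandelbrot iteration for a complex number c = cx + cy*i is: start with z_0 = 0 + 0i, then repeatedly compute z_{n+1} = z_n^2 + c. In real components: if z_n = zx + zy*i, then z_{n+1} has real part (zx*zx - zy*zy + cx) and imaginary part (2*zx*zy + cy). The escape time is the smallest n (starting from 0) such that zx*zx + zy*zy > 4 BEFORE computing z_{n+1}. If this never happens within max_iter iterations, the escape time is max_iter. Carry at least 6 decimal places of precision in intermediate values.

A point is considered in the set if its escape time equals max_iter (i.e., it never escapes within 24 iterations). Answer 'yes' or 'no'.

Answer: no

Derivation:
z_0 = 0 + 0i, c = -1.0840 + -0.5640i
Iter 1: z = -1.0840 + -0.5640i, |z|^2 = 1.4932
Iter 2: z = -0.2270 + 0.6588i, |z|^2 = 0.4855
Iter 3: z = -1.4664 + -0.8631i, |z|^2 = 2.8953
Iter 4: z = 0.3214 + 1.9674i, |z|^2 = 3.9739
Iter 5: z = -4.8513 + 0.7005i, |z|^2 = 24.0262
Escaped at iteration 5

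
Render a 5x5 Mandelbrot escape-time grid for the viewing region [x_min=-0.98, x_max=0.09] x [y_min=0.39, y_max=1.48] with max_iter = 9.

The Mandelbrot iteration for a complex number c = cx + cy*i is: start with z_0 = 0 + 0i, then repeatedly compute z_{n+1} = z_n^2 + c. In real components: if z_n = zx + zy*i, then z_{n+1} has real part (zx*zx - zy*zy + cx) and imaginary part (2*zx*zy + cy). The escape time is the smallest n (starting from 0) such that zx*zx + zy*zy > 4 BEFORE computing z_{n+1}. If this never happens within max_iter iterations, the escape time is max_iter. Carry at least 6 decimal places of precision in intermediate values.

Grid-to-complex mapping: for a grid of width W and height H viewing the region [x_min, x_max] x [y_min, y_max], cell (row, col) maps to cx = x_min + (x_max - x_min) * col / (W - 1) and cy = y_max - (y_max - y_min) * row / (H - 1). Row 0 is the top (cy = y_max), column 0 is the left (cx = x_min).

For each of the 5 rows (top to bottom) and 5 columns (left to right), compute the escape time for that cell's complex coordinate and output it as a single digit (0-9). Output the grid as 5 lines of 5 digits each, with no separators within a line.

(row=0, col=0): c = -0.9800 + 1.4800i → escape time 2
(row=0, col=1): c = -0.7125 + 1.4800i → escape time 2
(row=0, col=2): c = -0.4450 + 1.4800i → escape time 2
(row=0, col=3): c = -0.1775 + 1.4800i → escape time 2
(row=0, col=4): c = 0.0900 + 1.4800i → escape time 2
(row=1, col=0): c = -0.9800 + 1.2075i → escape time 3
(row=1, col=1): c = -0.7125 + 1.2075i → escape time 3
(row=1, col=2): c = -0.4450 + 1.2075i → escape time 3
(row=1, col=3): c = -0.1775 + 1.2075i → escape time 3
(row=1, col=4): c = 0.0900 + 1.2075i → escape time 3
(row=2, col=0): c = -0.9800 + 0.9350i → escape time 3
(row=2, col=1): c = -0.7125 + 0.9350i → escape time 4
(row=2, col=2): c = -0.4450 + 0.9350i → escape time 4
(row=2, col=3): c = -0.1775 + 0.9350i → escape time 8
(row=2, col=4): c = 0.0900 + 0.9350i → escape time 5
(row=3, col=0): c = -0.9800 + 0.6625i → escape time 4
(row=3, col=1): c = -0.7125 + 0.6625i → escape time 5
(row=3, col=2): c = -0.4450 + 0.6625i → escape time 9
(row=3, col=3): c = -0.1775 + 0.6625i → escape time 9
(row=3, col=4): c = 0.0900 + 0.6625i → escape time 9
(row=4, col=0): c = -0.9800 + 0.3900i → escape time 7
(row=4, col=1): c = -0.7125 + 0.3900i → escape time 9
(row=4, col=2): c = -0.4450 + 0.3900i → escape time 9
(row=4, col=3): c = -0.1775 + 0.3900i → escape time 9
(row=4, col=4): c = 0.0900 + 0.3900i → escape time 9

Answer: 22222
33333
34485
45999
79999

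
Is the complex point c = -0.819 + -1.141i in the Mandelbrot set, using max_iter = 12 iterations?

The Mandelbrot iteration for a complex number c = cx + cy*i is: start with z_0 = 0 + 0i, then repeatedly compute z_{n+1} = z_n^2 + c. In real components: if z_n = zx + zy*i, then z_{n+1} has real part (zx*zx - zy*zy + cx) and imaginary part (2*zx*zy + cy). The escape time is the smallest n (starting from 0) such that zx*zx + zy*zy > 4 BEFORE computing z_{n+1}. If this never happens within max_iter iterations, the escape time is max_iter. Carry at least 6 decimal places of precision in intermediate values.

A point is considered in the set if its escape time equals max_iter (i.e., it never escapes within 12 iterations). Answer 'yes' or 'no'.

z_0 = 0 + 0i, c = -0.8190 + -1.1410i
Iter 1: z = -0.8190 + -1.1410i, |z|^2 = 1.9726
Iter 2: z = -1.4501 + 0.7280i, |z|^2 = 2.6328
Iter 3: z = 0.7539 + -3.2523i, |z|^2 = 11.1456
Escaped at iteration 3

Answer: no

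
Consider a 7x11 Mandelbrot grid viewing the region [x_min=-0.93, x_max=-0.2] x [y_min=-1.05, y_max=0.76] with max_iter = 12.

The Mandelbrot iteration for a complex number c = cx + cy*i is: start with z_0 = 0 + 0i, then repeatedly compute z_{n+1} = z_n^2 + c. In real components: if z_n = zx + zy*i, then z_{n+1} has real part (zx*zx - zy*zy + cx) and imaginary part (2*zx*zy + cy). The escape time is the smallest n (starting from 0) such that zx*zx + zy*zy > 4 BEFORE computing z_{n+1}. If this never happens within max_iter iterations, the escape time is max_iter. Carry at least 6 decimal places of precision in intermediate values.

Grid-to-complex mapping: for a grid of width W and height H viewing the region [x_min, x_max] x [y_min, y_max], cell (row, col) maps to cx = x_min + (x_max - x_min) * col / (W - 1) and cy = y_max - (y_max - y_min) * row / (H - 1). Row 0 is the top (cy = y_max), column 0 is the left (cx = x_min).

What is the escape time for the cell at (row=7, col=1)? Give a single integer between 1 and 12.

z_0 = 0 + 0i, c = -0.8083 + -0.5070i
Iter 1: z = -0.8083 + -0.5070i, |z|^2 = 0.9105
Iter 2: z = -0.4120 + 0.3126i, |z|^2 = 0.2675
Iter 3: z = -0.7364 + -0.7646i, |z|^2 = 1.1269
Iter 4: z = -0.8507 + 0.6191i, |z|^2 = 1.1070
Iter 5: z = -0.4678 + -1.5603i, |z|^2 = 2.6534
Iter 6: z = -3.0241 + 0.9528i, |z|^2 = 10.0528
Escaped at iteration 6

Answer: 6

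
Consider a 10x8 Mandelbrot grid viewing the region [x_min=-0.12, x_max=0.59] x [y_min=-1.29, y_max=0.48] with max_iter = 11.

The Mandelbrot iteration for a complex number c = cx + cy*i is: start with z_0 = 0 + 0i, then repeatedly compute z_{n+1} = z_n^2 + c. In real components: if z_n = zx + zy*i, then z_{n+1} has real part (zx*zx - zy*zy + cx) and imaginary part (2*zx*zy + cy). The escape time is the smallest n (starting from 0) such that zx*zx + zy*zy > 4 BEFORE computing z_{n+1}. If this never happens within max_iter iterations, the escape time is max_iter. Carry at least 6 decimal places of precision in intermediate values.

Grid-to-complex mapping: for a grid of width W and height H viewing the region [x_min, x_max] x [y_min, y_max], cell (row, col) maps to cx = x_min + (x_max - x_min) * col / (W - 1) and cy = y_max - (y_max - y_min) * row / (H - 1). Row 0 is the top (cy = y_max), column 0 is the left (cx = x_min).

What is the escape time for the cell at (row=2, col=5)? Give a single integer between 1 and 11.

Answer: 11

Derivation:
z_0 = 0 + 0i, c = 0.2744 + -0.0257i
Iter 1: z = 0.2744 + -0.0257i, |z|^2 = 0.0760
Iter 2: z = 0.3491 + -0.0398i, |z|^2 = 0.1235
Iter 3: z = 0.3947 + -0.0535i, |z|^2 = 0.1587
Iter 4: z = 0.4274 + -0.0680i, |z|^2 = 0.1873
Iter 5: z = 0.4525 + -0.0838i, |z|^2 = 0.2118
Iter 6: z = 0.4722 + -0.1016i, |z|^2 = 0.2333
Iter 7: z = 0.4871 + -0.1216i, |z|^2 = 0.2520
Iter 8: z = 0.4969 + -0.1442i, |z|^2 = 0.2677
Iter 9: z = 0.5006 + -0.1690i, |z|^2 = 0.2791
Iter 10: z = 0.4964 + -0.1949i, |z|^2 = 0.2844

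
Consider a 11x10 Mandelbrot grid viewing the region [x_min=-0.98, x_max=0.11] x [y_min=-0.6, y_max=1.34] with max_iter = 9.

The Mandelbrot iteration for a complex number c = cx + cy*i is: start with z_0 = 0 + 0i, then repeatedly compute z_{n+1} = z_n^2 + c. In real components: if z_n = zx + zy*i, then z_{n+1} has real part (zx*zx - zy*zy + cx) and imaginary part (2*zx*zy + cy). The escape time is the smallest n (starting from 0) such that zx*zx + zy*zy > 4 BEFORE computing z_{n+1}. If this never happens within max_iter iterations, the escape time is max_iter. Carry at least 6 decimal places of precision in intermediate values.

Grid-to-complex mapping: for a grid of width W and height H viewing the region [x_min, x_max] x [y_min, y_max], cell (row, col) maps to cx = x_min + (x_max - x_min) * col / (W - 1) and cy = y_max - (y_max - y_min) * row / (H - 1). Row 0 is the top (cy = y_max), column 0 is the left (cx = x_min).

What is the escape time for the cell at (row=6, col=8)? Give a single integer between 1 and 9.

z_0 = 0 + 0i, c = -0.1080 + 0.0467i
Iter 1: z = -0.1080 + 0.0467i, |z|^2 = 0.0138
Iter 2: z = -0.0985 + 0.0366i, |z|^2 = 0.0110
Iter 3: z = -0.0996 + 0.0395i, |z|^2 = 0.0115
Iter 4: z = -0.0996 + 0.0388i, |z|^2 = 0.0114
Iter 5: z = -0.0996 + 0.0389i, |z|^2 = 0.0114
Iter 6: z = -0.0996 + 0.0389i, |z|^2 = 0.0114
Iter 7: z = -0.0996 + 0.0389i, |z|^2 = 0.0114
Iter 8: z = -0.0996 + 0.0389i, |z|^2 = 0.0114

Answer: 9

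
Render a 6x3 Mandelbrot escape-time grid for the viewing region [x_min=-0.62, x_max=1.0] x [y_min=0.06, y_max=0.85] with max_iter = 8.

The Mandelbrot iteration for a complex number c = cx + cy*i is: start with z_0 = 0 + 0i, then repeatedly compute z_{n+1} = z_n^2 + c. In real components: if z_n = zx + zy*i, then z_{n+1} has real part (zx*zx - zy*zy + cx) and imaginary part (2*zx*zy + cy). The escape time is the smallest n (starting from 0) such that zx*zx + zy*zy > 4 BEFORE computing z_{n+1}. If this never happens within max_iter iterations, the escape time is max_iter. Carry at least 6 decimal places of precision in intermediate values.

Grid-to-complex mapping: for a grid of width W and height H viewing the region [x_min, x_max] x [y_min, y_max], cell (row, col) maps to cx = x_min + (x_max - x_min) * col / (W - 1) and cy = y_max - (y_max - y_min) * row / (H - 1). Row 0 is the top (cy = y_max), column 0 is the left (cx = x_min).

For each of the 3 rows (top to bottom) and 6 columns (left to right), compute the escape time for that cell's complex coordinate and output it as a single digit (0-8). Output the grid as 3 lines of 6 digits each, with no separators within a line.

(row=0, col=0): c = -0.6200 + 0.8500i → escape time 4
(row=0, col=1): c = -0.2960 + 0.8500i → escape time 8
(row=0, col=2): c = 0.0280 + 0.8500i → escape time 8
(row=0, col=3): c = 0.3520 + 0.8500i → escape time 4
(row=0, col=4): c = 0.6760 + 0.8500i → escape time 2
(row=0, col=5): c = 1.0000 + 0.8500i → escape time 2
(row=1, col=0): c = -0.6200 + 0.4550i → escape time 8
(row=1, col=1): c = -0.2960 + 0.4550i → escape time 8
(row=1, col=2): c = 0.0280 + 0.4550i → escape time 8
(row=1, col=3): c = 0.3520 + 0.4550i → escape time 8
(row=1, col=4): c = 0.6760 + 0.4550i → escape time 3
(row=1, col=5): c = 1.0000 + 0.4550i → escape time 2
(row=2, col=0): c = -0.6200 + 0.0600i → escape time 8
(row=2, col=1): c = -0.2960 + 0.0600i → escape time 8
(row=2, col=2): c = 0.0280 + 0.0600i → escape time 8
(row=2, col=3): c = 0.3520 + 0.0600i → escape time 8
(row=2, col=4): c = 0.6760 + 0.0600i → escape time 4
(row=2, col=5): c = 1.0000 + 0.0600i → escape time 2

Answer: 488422
888832
888842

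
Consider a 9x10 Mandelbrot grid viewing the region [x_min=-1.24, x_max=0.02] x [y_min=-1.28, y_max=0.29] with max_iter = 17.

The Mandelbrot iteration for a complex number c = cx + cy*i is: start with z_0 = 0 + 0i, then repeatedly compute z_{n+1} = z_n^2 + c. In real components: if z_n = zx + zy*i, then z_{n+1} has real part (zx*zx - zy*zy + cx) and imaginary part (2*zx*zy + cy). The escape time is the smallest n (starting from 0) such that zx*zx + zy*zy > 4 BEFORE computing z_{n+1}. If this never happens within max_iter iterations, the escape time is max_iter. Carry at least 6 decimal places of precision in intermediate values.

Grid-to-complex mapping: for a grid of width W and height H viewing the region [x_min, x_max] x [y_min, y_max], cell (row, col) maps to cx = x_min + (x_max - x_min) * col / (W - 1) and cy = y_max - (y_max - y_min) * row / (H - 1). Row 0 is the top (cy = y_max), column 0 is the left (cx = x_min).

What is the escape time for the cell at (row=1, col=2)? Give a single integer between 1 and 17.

z_0 = 0 + 0i, c = -0.9250 + 0.1156i
Iter 1: z = -0.9250 + 0.1156i, |z|^2 = 0.8690
Iter 2: z = -0.0827 + -0.0982i, |z|^2 = 0.0165
Iter 3: z = -0.9278 + 0.1318i, |z|^2 = 0.8782
Iter 4: z = -0.0816 + -0.1290i, |z|^2 = 0.0233
Iter 5: z = -0.9350 + 0.1366i, |z|^2 = 0.8929
Iter 6: z = -0.0694 + -0.1399i, |z|^2 = 0.0244
Iter 7: z = -0.9397 + 0.1350i, |z|^2 = 0.9013
Iter 8: z = -0.0601 + -0.1381i, |z|^2 = 0.0227
Iter 9: z = -0.9405 + 0.1322i, |z|^2 = 0.9020
Iter 10: z = -0.0580 + -0.1330i, |z|^2 = 0.0211
Iter 11: z = -0.9393 + 0.1310i, |z|^2 = 0.8995
Iter 12: z = -0.0598 + -0.1305i, |z|^2 = 0.0206
Iter 13: z = -0.9385 + 0.1312i, |z|^2 = 0.8979
Iter 14: z = -0.0615 + -0.1306i, |z|^2 = 0.0208
Iter 15: z = -0.9383 + 0.1316i, |z|^2 = 0.8977
Iter 16: z = -0.0620 + -0.1314i, |z|^2 = 0.0211

Answer: 17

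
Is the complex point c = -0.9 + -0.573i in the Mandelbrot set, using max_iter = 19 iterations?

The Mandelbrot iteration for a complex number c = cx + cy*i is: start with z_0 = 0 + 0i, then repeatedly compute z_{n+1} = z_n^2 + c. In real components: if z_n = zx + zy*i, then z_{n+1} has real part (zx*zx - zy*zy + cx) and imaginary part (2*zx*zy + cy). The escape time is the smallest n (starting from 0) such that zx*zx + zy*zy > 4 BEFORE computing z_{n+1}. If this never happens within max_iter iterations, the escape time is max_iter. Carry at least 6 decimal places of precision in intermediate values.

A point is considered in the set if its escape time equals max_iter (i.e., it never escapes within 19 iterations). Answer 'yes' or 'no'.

Answer: no

Derivation:
z_0 = 0 + 0i, c = -0.9000 + -0.5730i
Iter 1: z = -0.9000 + -0.5730i, |z|^2 = 1.1383
Iter 2: z = -0.4183 + 0.4584i, |z|^2 = 0.3851
Iter 3: z = -0.9351 + -0.9565i, |z|^2 = 1.7894
Iter 4: z = -0.9405 + 1.2160i, |z|^2 = 2.3630
Iter 5: z = -1.4941 + -2.8601i, |z|^2 = 10.4125
Escaped at iteration 5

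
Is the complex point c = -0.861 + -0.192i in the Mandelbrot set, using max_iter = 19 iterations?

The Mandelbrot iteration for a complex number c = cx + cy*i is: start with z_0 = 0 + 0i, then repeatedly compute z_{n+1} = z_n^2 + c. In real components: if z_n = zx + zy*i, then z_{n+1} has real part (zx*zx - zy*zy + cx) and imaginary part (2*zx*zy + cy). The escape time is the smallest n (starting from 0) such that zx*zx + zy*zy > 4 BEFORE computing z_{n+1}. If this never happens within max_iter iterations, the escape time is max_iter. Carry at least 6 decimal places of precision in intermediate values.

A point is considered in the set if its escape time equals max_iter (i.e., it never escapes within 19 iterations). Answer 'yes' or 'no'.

z_0 = 0 + 0i, c = -0.8610 + -0.1920i
Iter 1: z = -0.8610 + -0.1920i, |z|^2 = 0.7782
Iter 2: z = -0.1565 + 0.1386i, |z|^2 = 0.0437
Iter 3: z = -0.8557 + -0.2354i, |z|^2 = 0.7877
Iter 4: z = -0.1842 + 0.2109i, |z|^2 = 0.0784
Iter 5: z = -0.8715 + -0.2697i, |z|^2 = 0.8323
Iter 6: z = -0.1741 + 0.2781i, |z|^2 = 0.1076
Iter 7: z = -0.9080 + -0.2888i, |z|^2 = 0.9079
Iter 8: z = -0.1200 + 0.3325i, |z|^2 = 0.1250
Iter 9: z = -0.9572 + -0.2718i, |z|^2 = 0.9901
Iter 10: z = -0.0187 + 0.3283i, |z|^2 = 0.1081
Iter 11: z = -0.9684 + -0.2043i, |z|^2 = 0.9796
Iter 12: z = 0.0351 + 0.2036i, |z|^2 = 0.0427
Iter 13: z = -0.9012 + -0.1777i, |z|^2 = 0.8438
Iter 14: z = -0.0804 + 0.1283i, |z|^2 = 0.0229
Iter 15: z = -0.8710 + -0.2126i, |z|^2 = 0.8038
Iter 16: z = -0.1476 + 0.1784i, |z|^2 = 0.0536
Iter 17: z = -0.8710 + -0.2446i, |z|^2 = 0.8186
Iter 18: z = -0.1621 + 0.2342i, |z|^2 = 0.0811
Did not escape in 19 iterations → in set

Answer: yes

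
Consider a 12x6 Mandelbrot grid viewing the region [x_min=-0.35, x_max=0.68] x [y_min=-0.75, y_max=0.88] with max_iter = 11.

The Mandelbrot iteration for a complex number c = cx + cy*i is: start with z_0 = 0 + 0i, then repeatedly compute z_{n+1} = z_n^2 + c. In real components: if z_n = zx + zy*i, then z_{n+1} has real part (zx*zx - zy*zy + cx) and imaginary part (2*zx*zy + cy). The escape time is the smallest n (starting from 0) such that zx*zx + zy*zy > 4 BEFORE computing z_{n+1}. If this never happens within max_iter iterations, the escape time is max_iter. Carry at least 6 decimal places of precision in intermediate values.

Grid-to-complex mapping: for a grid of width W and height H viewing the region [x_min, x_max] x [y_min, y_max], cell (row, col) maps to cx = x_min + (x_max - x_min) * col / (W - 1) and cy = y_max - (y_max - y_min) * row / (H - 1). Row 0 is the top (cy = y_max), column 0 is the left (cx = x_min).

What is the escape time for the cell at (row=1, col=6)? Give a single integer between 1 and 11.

z_0 = 0 + 0i, c = 0.2118 + 0.5540i
Iter 1: z = 0.2118 + 0.5540i, |z|^2 = 0.3518
Iter 2: z = -0.0502 + 0.7887i, |z|^2 = 0.6246
Iter 3: z = -0.4077 + 0.4748i, |z|^2 = 0.3916
Iter 4: z = 0.1526 + 0.1669i, |z|^2 = 0.0511
Iter 5: z = 0.2073 + 0.6049i, |z|^2 = 0.4089
Iter 6: z = -0.1112 + 0.8048i, |z|^2 = 0.6600
Iter 7: z = -0.4235 + 0.3751i, |z|^2 = 0.3200
Iter 8: z = 0.2505 + 0.2363i, |z|^2 = 0.1186
Iter 9: z = 0.2187 + 0.6724i, |z|^2 = 0.5000
Iter 10: z = -0.1925 + 0.8481i, |z|^2 = 0.7563

Answer: 11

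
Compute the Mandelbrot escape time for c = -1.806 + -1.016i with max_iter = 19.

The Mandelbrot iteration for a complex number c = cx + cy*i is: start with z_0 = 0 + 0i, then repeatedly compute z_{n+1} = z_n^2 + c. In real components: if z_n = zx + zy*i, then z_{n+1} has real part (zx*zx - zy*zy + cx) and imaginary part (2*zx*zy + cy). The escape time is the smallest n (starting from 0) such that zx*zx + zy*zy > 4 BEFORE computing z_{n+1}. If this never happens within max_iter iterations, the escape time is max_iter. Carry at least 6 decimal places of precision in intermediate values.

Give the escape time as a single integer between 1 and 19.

z_0 = 0 + 0i, c = -1.8060 + -1.0160i
Iter 1: z = -1.8060 + -1.0160i, |z|^2 = 4.2939
Escaped at iteration 1

Answer: 1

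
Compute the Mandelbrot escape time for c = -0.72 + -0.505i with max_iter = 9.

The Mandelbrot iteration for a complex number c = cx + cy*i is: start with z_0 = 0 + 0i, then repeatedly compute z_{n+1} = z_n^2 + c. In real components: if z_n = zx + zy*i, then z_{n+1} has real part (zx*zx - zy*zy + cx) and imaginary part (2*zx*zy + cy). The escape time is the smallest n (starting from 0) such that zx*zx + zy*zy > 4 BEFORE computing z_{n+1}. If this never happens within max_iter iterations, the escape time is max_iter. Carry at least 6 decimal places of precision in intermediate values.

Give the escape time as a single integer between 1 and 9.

z_0 = 0 + 0i, c = -0.7200 + -0.5050i
Iter 1: z = -0.7200 + -0.5050i, |z|^2 = 0.7734
Iter 2: z = -0.4566 + 0.2222i, |z|^2 = 0.2579
Iter 3: z = -0.5609 + -0.7079i, |z|^2 = 0.8157
Iter 4: z = -0.9066 + 0.2891i, |z|^2 = 0.9055
Iter 5: z = 0.0183 + -1.0292i, |z|^2 = 1.0596
Iter 6: z = -1.7789 + -0.5427i, |z|^2 = 3.4590
Iter 7: z = 2.1500 + 1.4258i, |z|^2 = 6.6553
Escaped at iteration 7

Answer: 7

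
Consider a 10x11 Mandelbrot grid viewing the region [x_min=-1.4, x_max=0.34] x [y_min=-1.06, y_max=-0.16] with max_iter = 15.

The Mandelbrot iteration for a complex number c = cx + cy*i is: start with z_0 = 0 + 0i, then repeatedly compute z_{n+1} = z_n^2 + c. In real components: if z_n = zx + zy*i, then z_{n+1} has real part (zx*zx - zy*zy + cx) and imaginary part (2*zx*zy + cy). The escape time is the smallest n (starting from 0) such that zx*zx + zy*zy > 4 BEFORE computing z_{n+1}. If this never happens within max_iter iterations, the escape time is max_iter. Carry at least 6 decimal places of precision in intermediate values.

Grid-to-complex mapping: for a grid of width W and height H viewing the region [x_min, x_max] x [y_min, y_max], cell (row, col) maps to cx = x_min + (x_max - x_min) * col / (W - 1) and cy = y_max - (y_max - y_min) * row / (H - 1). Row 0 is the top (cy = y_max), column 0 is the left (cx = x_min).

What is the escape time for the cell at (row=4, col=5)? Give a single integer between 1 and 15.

z_0 = 0 + 0i, c = -0.4333 + -0.5200i
Iter 1: z = -0.4333 + -0.5200i, |z|^2 = 0.4582
Iter 2: z = -0.5160 + -0.0693i, |z|^2 = 0.2710
Iter 3: z = -0.1719 + -0.4485i, |z|^2 = 0.2307
Iter 4: z = -0.6049 + -0.3658i, |z|^2 = 0.4997
Iter 5: z = -0.2013 + -0.0775i, |z|^2 = 0.0465
Iter 6: z = -0.3988 + -0.4888i, |z|^2 = 0.3980
Iter 7: z = -0.5132 + -0.1301i, |z|^2 = 0.2803
Iter 8: z = -0.1869 + -0.3865i, |z|^2 = 0.1843
Iter 9: z = -0.5478 + -0.3756i, |z|^2 = 0.4411
Iter 10: z = -0.2743 + -0.1086i, |z|^2 = 0.0870
Iter 11: z = -0.3699 + -0.4604i, |z|^2 = 0.3488
Iter 12: z = -0.5085 + -0.1794i, |z|^2 = 0.2908
Iter 13: z = -0.2069 + -0.3375i, |z|^2 = 0.1567
Iter 14: z = -0.5045 + -0.3803i, |z|^2 = 0.3991

Answer: 15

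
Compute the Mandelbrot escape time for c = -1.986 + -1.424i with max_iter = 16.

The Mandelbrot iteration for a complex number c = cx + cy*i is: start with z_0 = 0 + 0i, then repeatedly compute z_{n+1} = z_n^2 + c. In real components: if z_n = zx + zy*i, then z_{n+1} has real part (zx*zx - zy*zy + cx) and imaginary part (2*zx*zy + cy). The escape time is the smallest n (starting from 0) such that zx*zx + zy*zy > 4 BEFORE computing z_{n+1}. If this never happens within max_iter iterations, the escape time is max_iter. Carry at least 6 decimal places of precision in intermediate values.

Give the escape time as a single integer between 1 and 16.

Answer: 1

Derivation:
z_0 = 0 + 0i, c = -1.9860 + -1.4240i
Iter 1: z = -1.9860 + -1.4240i, |z|^2 = 5.9720
Escaped at iteration 1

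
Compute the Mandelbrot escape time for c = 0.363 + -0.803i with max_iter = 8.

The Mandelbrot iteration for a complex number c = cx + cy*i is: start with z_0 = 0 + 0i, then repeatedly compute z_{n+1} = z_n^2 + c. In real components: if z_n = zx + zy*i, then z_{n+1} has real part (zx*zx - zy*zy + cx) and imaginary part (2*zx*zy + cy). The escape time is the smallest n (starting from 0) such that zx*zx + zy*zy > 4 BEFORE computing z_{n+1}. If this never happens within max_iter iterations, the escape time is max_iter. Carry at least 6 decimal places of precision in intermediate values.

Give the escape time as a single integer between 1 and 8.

Answer: 4

Derivation:
z_0 = 0 + 0i, c = 0.3630 + -0.8030i
Iter 1: z = 0.3630 + -0.8030i, |z|^2 = 0.7766
Iter 2: z = -0.1500 + -1.3860i, |z|^2 = 1.9434
Iter 3: z = -1.5354 + -0.3871i, |z|^2 = 2.5074
Iter 4: z = 2.5707 + 0.3857i, |z|^2 = 6.7572
Escaped at iteration 4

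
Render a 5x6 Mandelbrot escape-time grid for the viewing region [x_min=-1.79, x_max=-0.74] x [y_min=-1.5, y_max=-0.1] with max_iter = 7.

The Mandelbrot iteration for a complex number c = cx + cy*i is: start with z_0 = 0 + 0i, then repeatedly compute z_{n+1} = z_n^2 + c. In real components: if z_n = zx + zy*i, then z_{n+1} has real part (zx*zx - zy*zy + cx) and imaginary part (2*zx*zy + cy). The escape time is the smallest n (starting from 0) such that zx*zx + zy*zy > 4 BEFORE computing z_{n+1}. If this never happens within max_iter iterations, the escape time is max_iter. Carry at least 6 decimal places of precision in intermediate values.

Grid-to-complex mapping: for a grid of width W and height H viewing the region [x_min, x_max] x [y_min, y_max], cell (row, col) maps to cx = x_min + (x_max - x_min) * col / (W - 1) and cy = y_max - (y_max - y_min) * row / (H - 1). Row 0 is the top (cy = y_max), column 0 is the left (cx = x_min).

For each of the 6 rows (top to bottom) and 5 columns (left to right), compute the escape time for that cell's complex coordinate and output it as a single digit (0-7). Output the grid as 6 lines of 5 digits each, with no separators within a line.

(row=0, col=0): c = -1.7900 + -0.1000i → escape time 4
(row=0, col=1): c = -1.5275 + -0.1000i → escape time 7
(row=0, col=2): c = -1.2650 + -0.1000i → escape time 7
(row=0, col=3): c = -1.0025 + -0.1000i → escape time 7
(row=0, col=4): c = -0.7400 + -0.1000i → escape time 7
(row=1, col=0): c = -1.7900 + -0.3800i → escape time 3
(row=1, col=1): c = -1.5275 + -0.3800i → escape time 4
(row=1, col=2): c = -1.2650 + -0.3800i → escape time 7
(row=1, col=3): c = -1.0025 + -0.3800i → escape time 7
(row=1, col=4): c = -0.7400 + -0.3800i → escape time 7
(row=2, col=0): c = -1.7900 + -0.6600i → escape time 3
(row=2, col=1): c = -1.5275 + -0.6600i → escape time 3
(row=2, col=2): c = -1.2650 + -0.6600i → escape time 3
(row=2, col=3): c = -1.0025 + -0.6600i → escape time 4
(row=2, col=4): c = -0.7400 + -0.6600i → escape time 5
(row=3, col=0): c = -1.7900 + -0.9400i → escape time 1
(row=3, col=1): c = -1.5275 + -0.9400i → escape time 3
(row=3, col=2): c = -1.2650 + -0.9400i → escape time 3
(row=3, col=3): c = -1.0025 + -0.9400i → escape time 3
(row=3, col=4): c = -0.7400 + -0.9400i → escape time 4
(row=4, col=0): c = -1.7900 + -1.2200i → escape time 1
(row=4, col=1): c = -1.5275 + -1.2200i → escape time 2
(row=4, col=2): c = -1.2650 + -1.2200i → escape time 2
(row=4, col=3): c = -1.0025 + -1.2200i → escape time 3
(row=4, col=4): c = -0.7400 + -1.2200i → escape time 3
(row=5, col=0): c = -1.7900 + -1.5000i → escape time 1
(row=5, col=1): c = -1.5275 + -1.5000i → escape time 1
(row=5, col=2): c = -1.2650 + -1.5000i → escape time 2
(row=5, col=3): c = -1.0025 + -1.5000i → escape time 2
(row=5, col=4): c = -0.7400 + -1.5000i → escape time 2

Answer: 47777
34777
33345
13334
12233
11222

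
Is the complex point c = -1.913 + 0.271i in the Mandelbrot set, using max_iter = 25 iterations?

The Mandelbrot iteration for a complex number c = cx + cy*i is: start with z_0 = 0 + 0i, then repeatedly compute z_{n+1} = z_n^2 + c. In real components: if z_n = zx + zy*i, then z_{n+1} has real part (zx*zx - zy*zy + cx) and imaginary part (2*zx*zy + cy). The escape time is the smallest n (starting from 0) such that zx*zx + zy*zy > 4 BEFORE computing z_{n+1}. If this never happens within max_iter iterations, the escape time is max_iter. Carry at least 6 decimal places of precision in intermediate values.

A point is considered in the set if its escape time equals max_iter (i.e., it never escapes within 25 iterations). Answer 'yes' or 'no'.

Answer: no

Derivation:
z_0 = 0 + 0i, c = -1.9130 + 0.2710i
Iter 1: z = -1.9130 + 0.2710i, |z|^2 = 3.7330
Iter 2: z = 1.6731 + -0.7658i, |z|^2 = 3.3859
Iter 3: z = 0.2998 + -2.2917i, |z|^2 = 5.3419
Escaped at iteration 3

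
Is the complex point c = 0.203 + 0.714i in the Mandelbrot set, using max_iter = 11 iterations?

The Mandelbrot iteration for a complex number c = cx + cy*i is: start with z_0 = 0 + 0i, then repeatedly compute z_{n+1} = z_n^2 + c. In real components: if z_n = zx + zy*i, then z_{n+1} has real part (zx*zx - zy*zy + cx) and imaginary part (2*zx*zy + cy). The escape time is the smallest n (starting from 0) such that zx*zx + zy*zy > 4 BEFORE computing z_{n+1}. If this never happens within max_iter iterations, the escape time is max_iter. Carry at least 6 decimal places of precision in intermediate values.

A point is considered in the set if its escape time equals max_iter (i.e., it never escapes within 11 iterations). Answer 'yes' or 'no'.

Answer: no

Derivation:
z_0 = 0 + 0i, c = 0.2030 + 0.7140i
Iter 1: z = 0.2030 + 0.7140i, |z|^2 = 0.5510
Iter 2: z = -0.2656 + 1.0039i, |z|^2 = 1.0783
Iter 3: z = -0.7342 + 0.1808i, |z|^2 = 0.5718
Iter 4: z = 0.7094 + 0.4486i, |z|^2 = 0.7045
Iter 5: z = 0.5051 + 1.3504i, |z|^2 = 2.0788
Iter 6: z = -1.3656 + 2.0782i, |z|^2 = 6.1839
Escaped at iteration 6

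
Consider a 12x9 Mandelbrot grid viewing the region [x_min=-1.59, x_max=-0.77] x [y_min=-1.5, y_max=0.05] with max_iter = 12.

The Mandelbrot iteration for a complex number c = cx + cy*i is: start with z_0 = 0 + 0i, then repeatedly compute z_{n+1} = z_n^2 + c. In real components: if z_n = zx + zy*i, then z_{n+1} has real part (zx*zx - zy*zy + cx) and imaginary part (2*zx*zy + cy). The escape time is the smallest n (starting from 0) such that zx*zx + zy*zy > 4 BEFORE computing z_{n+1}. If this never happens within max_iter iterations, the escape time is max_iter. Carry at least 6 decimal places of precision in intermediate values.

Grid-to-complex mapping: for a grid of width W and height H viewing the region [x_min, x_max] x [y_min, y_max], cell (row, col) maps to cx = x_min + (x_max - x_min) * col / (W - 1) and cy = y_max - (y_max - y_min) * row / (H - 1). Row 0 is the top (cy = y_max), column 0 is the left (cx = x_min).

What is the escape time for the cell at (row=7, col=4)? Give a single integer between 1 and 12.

z_0 = 0 + 0i, c = -1.2918 + -1.3062i
Iter 1: z = -1.2918 + -1.3062i, |z|^2 = 3.3751
Iter 2: z = -1.3293 + 2.0686i, |z|^2 = 6.0463
Escaped at iteration 2

Answer: 2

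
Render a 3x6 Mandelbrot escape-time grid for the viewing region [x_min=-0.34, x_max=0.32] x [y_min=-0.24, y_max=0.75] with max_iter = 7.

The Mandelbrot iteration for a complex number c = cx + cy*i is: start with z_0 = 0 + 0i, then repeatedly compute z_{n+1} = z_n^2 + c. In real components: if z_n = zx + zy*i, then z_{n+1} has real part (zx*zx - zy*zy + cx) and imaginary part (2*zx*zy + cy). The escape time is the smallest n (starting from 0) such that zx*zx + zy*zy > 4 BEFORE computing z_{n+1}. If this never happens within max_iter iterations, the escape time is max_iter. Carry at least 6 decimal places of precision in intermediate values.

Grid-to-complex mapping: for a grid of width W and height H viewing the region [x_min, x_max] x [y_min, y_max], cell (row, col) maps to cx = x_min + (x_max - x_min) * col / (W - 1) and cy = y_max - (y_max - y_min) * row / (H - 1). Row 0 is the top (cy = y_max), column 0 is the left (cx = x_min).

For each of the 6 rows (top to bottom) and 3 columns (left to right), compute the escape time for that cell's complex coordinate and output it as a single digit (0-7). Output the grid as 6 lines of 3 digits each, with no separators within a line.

Answer: 775
777
777
777
777
777

Derivation:
(row=0, col=0): c = -0.3400 + 0.7500i → escape time 7
(row=0, col=1): c = -0.0100 + 0.7500i → escape time 7
(row=0, col=2): c = 0.3200 + 0.7500i → escape time 5
(row=1, col=0): c = -0.3400 + 0.5520i → escape time 7
(row=1, col=1): c = -0.0100 + 0.5520i → escape time 7
(row=1, col=2): c = 0.3200 + 0.5520i → escape time 7
(row=2, col=0): c = -0.3400 + 0.3540i → escape time 7
(row=2, col=1): c = -0.0100 + 0.3540i → escape time 7
(row=2, col=2): c = 0.3200 + 0.3540i → escape time 7
(row=3, col=0): c = -0.3400 + 0.1560i → escape time 7
(row=3, col=1): c = -0.0100 + 0.1560i → escape time 7
(row=3, col=2): c = 0.3200 + 0.1560i → escape time 7
(row=4, col=0): c = -0.3400 + -0.0420i → escape time 7
(row=4, col=1): c = -0.0100 + -0.0420i → escape time 7
(row=4, col=2): c = 0.3200 + -0.0420i → escape time 7
(row=5, col=0): c = -0.3400 + -0.2400i → escape time 7
(row=5, col=1): c = -0.0100 + -0.2400i → escape time 7
(row=5, col=2): c = 0.3200 + -0.2400i → escape time 7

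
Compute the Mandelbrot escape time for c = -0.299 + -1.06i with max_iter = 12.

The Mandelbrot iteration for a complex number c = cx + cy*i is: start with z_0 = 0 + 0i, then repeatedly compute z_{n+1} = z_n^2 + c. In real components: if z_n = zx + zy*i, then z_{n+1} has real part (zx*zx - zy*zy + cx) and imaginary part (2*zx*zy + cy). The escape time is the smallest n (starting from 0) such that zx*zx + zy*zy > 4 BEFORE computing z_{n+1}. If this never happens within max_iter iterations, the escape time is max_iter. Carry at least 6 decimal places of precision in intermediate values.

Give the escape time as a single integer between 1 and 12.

Answer: 5

Derivation:
z_0 = 0 + 0i, c = -0.2990 + -1.0600i
Iter 1: z = -0.2990 + -1.0600i, |z|^2 = 1.2130
Iter 2: z = -1.3332 + -0.4261i, |z|^2 = 1.9590
Iter 3: z = 1.2968 + 0.0762i, |z|^2 = 1.6876
Iter 4: z = 1.3770 + -0.8623i, |z|^2 = 2.6397
Iter 5: z = 0.8535 + -3.4349i, |z|^2 = 12.5268
Escaped at iteration 5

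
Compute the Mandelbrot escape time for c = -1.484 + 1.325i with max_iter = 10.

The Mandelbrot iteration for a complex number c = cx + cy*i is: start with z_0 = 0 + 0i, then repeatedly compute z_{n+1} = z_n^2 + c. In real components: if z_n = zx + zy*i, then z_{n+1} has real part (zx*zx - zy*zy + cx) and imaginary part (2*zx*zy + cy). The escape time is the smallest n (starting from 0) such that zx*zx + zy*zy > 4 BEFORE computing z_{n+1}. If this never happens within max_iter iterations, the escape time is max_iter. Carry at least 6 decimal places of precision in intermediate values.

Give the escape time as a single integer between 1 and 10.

z_0 = 0 + 0i, c = -1.4840 + 1.3250i
Iter 1: z = -1.4840 + 1.3250i, |z|^2 = 3.9579
Iter 2: z = -1.0374 + -2.6076i, |z|^2 = 7.8757
Escaped at iteration 2

Answer: 2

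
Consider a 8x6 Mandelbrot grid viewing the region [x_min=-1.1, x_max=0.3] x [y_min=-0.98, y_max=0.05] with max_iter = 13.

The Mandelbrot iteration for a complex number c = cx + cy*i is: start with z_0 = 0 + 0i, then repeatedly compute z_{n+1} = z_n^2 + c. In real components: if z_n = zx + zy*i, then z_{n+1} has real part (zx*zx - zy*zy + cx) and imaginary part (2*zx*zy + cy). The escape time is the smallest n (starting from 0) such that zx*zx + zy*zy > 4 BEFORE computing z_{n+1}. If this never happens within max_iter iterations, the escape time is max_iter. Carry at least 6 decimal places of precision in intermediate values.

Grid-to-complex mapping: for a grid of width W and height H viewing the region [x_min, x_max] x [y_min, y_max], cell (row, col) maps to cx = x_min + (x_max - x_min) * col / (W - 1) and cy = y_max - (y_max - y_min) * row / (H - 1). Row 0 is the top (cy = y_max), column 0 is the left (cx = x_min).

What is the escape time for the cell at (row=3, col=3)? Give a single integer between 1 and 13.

z_0 = 0 + 0i, c = -0.5000 + -0.5680i
Iter 1: z = -0.5000 + -0.5680i, |z|^2 = 0.5726
Iter 2: z = -0.5726 + 0.0000i, |z|^2 = 0.3279
Iter 3: z = -0.1721 + -0.5680i, |z|^2 = 0.3522
Iter 4: z = -0.7930 + -0.3725i, |z|^2 = 0.7676
Iter 5: z = -0.0099 + 0.0228i, |z|^2 = 0.0006
Iter 6: z = -0.5004 + -0.5685i, |z|^2 = 0.5736
Iter 7: z = -0.5727 + 0.0009i, |z|^2 = 0.3280
Iter 8: z = -0.1720 + -0.5691i, |z|^2 = 0.3534
Iter 9: z = -0.7943 + -0.3722i, |z|^2 = 0.7694
Iter 10: z = -0.0077 + 0.0233i, |z|^2 = 0.0006
Iter 11: z = -0.5005 + -0.5684i, |z|^2 = 0.5735
Iter 12: z = -0.5725 + 0.0009i, |z|^2 = 0.3278

Answer: 13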